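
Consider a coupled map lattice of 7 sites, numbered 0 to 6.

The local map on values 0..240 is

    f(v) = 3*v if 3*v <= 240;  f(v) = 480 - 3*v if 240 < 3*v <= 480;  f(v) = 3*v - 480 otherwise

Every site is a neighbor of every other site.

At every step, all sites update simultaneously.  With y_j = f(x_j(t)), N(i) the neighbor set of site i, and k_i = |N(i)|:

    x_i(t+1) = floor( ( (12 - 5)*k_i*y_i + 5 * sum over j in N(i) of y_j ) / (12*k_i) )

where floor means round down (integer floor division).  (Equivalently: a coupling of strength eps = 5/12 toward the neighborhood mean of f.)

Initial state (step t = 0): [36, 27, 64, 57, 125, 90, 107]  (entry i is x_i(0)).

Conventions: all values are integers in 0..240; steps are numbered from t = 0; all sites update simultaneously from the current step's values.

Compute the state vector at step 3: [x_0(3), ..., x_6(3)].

Answer: [197, 163, 150, 131, 194, 174, 148]

Derivation:
t=0: [36, 27, 64, 57, 125, 90, 107]
t=1: [126, 112, 169, 159, 125, 179, 152]
t=2: [84, 106, 45, 33, 86, 61, 44]
t=3: [197, 163, 150, 131, 194, 174, 148]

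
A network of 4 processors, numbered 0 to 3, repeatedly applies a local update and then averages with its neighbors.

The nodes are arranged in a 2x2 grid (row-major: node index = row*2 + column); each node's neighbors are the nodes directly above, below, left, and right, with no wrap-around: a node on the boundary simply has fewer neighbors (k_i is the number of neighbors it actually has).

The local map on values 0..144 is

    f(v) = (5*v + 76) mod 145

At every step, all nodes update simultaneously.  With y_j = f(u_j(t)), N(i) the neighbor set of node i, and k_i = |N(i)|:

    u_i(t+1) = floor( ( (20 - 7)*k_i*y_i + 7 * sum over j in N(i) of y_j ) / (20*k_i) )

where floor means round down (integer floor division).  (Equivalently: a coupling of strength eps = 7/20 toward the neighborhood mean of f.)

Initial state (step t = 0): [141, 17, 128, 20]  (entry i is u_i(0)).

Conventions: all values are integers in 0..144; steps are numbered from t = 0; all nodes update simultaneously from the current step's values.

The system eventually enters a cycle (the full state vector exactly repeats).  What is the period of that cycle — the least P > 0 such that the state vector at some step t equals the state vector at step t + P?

Simulating step by step:
t=0: [141, 17, 128, 20]
t=1: [63, 25, 103, 46]
t=2: [77, 56, 27, 22]
t=3: [40, 54, 54, 49]
t=4: [104, 64, 64, 39]
t=5: [47, 93, 93, 119]
t=6: [50, 88, 88, 96]
t=7: [51, 80, 80, 107]
t=8: [41, 39, 39, 34]
t=9: [132, 123, 123, 109]
t=10: [46, 81, 81, 65]
t=11: [26, 52, 52, 88]
t=12: [55, 54, 54, 68]
t=13: [59, 69, 69, 101]
t=14: [98, 99, 99, 46]
t=15: [132, 114, 114, 58]
t=16: [30, 58, 58, 72]
t=17: [79, 63, 63, 27]
t=18: [58, 83, 83, 78]
t=19: [69, 55, 55, 39]
t=20: [106, 84, 84, 103]
t=21: [38, 46, 46, 28]
t=22: [84, 44, 44, 51]
t=23: [41, 21, 21, 28]
t=24: [101, 59, 59, 58]
t=25: [29, 66, 66, 77]
t=26: [90, 93, 93, 57]
t=27: [96, 97, 97, 83]
t=28: [122, 112, 112, 80]
t=29: [88, 62, 62, 46]
t=30: [86, 79, 79, 44]
t=31: [58, 36, 36, 16]
t=32: [88, 87, 87, 46]
t=33: [79, 66, 66, 37]
t=34: [64, 102, 102, 116]
t=35: [71, 35, 35, 51]
t=36: [128, 100, 100, 63]
t=37: [137, 133, 133, 115]
t=38: [29, 29, 29, 51]
t=39: [76, 69, 69, 53]
t=40: [59, 97, 97, 79]
t=41: [96, 102, 102, 67]
t=42: [80, 46, 46, 80]
t=43: [32, 24, 24, 32]
t=44: [77, 65, 65, 77]
t=45: [55, 81, 81, 55]
t=46: [55, 51, 51, 55]
t=47: [54, 48, 48, 54]
t=48: [45, 36, 36, 45]
t=49: [46, 76, 76, 46]
t=50: [17, 19, 19, 17]
t=51: [19, 22, 22, 19]
t=52: [31, 35, 35, 31]
t=53: [93, 99, 99, 93]
t=54: [116, 125, 125, 116]
t=55: [91, 105, 105, 91]
t=56: [69, 47, 47, 69]
t=57: [92, 59, 59, 92]
t=58: [94, 88, 88, 94]
t=59: [100, 91, 91, 100]
t=60: [125, 111, 111, 125]
t=61: [96, 75, 75, 96]
t=62: [84, 52, 52, 84]
t=63: [55, 51, 51, 55]

Answer: 17
Key observation: The state at step 46, [55, 51, 51, 55], reappears at step 63 — and no state repeats earlier — so the cycle the system enters has period 17.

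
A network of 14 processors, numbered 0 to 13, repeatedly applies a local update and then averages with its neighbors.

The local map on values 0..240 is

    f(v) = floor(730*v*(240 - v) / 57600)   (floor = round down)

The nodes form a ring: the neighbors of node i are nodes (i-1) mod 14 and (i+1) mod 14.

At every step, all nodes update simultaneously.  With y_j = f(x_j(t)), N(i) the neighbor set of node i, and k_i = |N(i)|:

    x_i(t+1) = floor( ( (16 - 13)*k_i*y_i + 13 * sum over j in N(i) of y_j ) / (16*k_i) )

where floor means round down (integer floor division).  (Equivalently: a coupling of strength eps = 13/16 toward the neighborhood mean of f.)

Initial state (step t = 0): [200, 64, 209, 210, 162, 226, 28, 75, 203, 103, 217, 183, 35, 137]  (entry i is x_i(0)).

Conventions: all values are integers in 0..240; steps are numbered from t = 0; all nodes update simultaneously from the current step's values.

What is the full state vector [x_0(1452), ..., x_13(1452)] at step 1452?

Simulating step by step:
t=0: [200, 64, 209, 210, 162, 226, 28, 75, 203, 103, 217, 183, 35, 137]
t=1: [148, 100, 105, 113, 78, 102, 93, 98, 153, 97, 137, 86, 142, 110]
t=2: [177, 175, 179, 171, 175, 168, 176, 171, 174, 173, 172, 175, 174, 175]
t=3: [143, 140, 144, 142, 149, 144, 149, 144, 147, 146, 145, 146, 144, 143]
t=4: [175, 175, 176, 173, 174, 171, 174, 172, 173, 173, 173, 174, 174, 175]
t=5: [144, 143, 144, 143, 147, 145, 147, 145, 146, 146, 145, 145, 144, 144]
t=6: [175, 175, 175, 174, 174, 173, 173, 173, 173, 173, 173, 174, 174, 175]
t=7: [144, 144, 144, 144, 145, 145, 146, 146, 146, 146, 145, 145, 144, 144]
t=8: [175, 175, 175, 174, 174, 173, 173, 173, 173, 173, 173, 174, 174, 175]

Answer: [175, 175, 175, 174, 174, 173, 173, 173, 173, 173, 173, 174, 174, 175]
Key observation: The state at step 6, [175, 175, 175, 174, 174, 173, 173, 173, 173, 173, 173, 174, 174, 175], reappears at step 8: the system is in a cycle of period 2 from step 6 on.  Therefore the state at step 1452 equals the state at step 6 + ((1452 - 6) mod 2) = 6, which is [175, 175, 175, 174, 174, 173, 173, 173, 173, 173, 173, 174, 174, 175].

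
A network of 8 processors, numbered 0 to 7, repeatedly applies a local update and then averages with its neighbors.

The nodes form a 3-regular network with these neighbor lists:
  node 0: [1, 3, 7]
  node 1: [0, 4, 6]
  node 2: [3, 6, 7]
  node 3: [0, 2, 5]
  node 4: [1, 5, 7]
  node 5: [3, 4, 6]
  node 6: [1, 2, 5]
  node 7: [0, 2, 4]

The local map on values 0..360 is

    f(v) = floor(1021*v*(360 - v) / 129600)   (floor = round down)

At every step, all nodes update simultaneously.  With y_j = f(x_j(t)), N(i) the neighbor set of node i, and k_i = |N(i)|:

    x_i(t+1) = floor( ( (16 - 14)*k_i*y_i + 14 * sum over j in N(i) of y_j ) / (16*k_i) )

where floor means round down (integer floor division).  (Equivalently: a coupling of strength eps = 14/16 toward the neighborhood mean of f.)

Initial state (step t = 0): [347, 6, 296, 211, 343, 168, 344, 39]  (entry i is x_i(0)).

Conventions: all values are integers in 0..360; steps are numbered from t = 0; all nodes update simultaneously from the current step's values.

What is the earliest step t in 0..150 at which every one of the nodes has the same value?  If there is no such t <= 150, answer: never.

Answer: 7
Key observation: Synchronization is absorbing here: once all nodes are equal they stay equal, and step 7 is the first all-equal step.

Derivation:
t=0: [347, 6, 296, 211, 343, 168, 344, 39]  (not all equal)
t=1: [109, 37, 131, 158, 112, 129, 127, 79]  (not all equal)
t=2: [178, 206, 221, 231, 173, 234, 193, 216]  (not all equal)
t=3: [244, 253, 243, 241, 243, 245, 242, 249]  (not all equal)
t=4: [218, 221, 222, 222, 217, 223, 219, 221]  (not all equal)
t=5: [241, 243, 241, 241, 241, 242, 241, 242]  (not all equal)
t=6: [224, 224, 224, 224, 223, 224, 224, 224]  (not all equal)
t=7: [239, 239, 239, 239, 239, 239, 239, 239]  (all equal)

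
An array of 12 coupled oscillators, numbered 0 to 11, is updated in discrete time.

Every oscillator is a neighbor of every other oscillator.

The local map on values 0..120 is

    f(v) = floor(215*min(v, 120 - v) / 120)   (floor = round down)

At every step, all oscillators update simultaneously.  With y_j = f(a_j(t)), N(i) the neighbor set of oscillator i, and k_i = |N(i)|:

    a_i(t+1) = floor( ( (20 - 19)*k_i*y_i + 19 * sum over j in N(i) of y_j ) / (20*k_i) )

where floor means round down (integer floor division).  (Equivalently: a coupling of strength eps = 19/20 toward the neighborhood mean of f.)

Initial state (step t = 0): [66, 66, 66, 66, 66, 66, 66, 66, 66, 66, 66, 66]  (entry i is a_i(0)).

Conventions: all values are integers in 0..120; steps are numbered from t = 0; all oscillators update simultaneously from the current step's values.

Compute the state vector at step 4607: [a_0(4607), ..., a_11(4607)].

Answer: [77, 77, 77, 77, 77, 77, 77, 77, 77, 77, 77, 77]
Key observation: The state at step 3, [77, 77, 77, 77, 77, 77, 77, 77, 77, 77, 77, 77], reappears at step 4: the system is in a cycle of period 1 from step 3 on.  Therefore the state at step 4607 equals the state at step 3 + ((4607 - 3) mod 1) = 3, which is [77, 77, 77, 77, 77, 77, 77, 77, 77, 77, 77, 77].

Derivation:
t=0: [66, 66, 66, 66, 66, 66, 66, 66, 66, 66, 66, 66]
t=1: [96, 96, 96, 96, 96, 96, 96, 96, 96, 96, 96, 96]
t=2: [43, 43, 43, 43, 43, 43, 43, 43, 43, 43, 43, 43]
t=3: [77, 77, 77, 77, 77, 77, 77, 77, 77, 77, 77, 77]
t=4: [77, 77, 77, 77, 77, 77, 77, 77, 77, 77, 77, 77]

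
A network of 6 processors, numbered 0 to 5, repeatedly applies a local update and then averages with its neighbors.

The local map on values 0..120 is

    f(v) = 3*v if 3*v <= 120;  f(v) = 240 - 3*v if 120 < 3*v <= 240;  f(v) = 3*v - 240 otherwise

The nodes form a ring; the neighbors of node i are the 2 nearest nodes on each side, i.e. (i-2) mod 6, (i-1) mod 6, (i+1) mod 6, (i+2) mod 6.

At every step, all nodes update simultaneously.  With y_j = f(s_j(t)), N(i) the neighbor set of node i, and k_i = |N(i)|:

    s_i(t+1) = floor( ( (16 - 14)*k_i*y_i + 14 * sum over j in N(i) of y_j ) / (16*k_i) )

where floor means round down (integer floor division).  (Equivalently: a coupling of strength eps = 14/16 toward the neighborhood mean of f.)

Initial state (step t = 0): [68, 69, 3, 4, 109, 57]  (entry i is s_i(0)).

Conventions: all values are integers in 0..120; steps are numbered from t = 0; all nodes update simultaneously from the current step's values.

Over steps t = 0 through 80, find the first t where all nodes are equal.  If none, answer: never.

Answer: never
Key observation: The state at step 5 reappears at step 17 — the system is in a cycle of period 12 from step 5 on.  No step 0..17 is synchronized, and the cycle repeats forever, so no step up to 80 (or ever) has all nodes equal.

Derivation:
t=0: [68, 69, 3, 4, 109, 57]  (not all equal)
t=1: [47, 31, 37, 44, 38, 45]  (not all equal)
t=2: [104, 104, 104, 106, 106, 103]  (not all equal)
t=3: [72, 72, 74, 73, 73, 74]  (not all equal)
t=4: [20, 20, 21, 20, 20, 21]  (not all equal)
t=5: [61, 61, 60, 61, 61, 60]  (not all equal)
t=6: [58, 58, 57, 58, 58, 57]  (not all equal)
t=7: [67, 67, 66, 67, 67, 66]  (not all equal)
t=8: [40, 40, 39, 40, 40, 39]  (not all equal)
t=9: [118, 118, 119, 118, 118, 119]  (not all equal)
t=10: [115, 115, 114, 115, 115, 114]  (not all equal)
t=11: [103, 103, 104, 103, 103, 104]  (not all equal)
t=12: [70, 70, 69, 70, 70, 69]  (not all equal)
t=13: [31, 31, 30, 31, 31, 30]  (not all equal)
t=14: [91, 91, 92, 91, 91, 92]  (not all equal)
t=15: [34, 34, 33, 34, 34, 33]  (not all equal)
t=16: [100, 100, 101, 100, 100, 101]  (not all equal)
t=17: [61, 61, 60, 61, 61, 60]  (not all equal)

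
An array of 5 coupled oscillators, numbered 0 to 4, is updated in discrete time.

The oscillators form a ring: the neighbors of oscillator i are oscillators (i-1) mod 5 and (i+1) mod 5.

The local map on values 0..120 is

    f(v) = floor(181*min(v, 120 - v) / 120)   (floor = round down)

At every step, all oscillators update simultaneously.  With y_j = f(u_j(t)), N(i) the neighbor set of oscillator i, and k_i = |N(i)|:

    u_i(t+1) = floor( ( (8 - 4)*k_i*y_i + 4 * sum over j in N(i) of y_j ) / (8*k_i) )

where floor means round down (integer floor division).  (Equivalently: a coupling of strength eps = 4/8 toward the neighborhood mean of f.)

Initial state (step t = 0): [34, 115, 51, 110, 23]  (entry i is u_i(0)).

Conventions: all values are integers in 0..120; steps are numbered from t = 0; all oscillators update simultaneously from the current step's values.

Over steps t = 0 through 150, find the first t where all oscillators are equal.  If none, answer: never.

Answer: never
Key observation: The state at step 9 reappears at step 13 — the system is in a cycle of period 4 from step 9 on.  No step 0..13 is synchronized, and the cycle repeats forever, so no step up to 150 (or ever) has all oscillators equal.

Derivation:
t=0: [34, 115, 51, 110, 23]  (not all equal)
t=1: [35, 35, 43, 35, 33]  (not all equal)
t=2: [51, 55, 58, 54, 50]  (not all equal)
t=3: [77, 81, 84, 81, 76]  (not all equal)
t=4: [63, 58, 56, 59, 63]  (not all equal)
t=5: [85, 85, 85, 86, 85]  (not all equal)
t=6: [52, 52, 51, 51, 51]  (not all equal)
t=7: [77, 77, 76, 76, 76]  (not all equal)
t=8: [64, 64, 65, 66, 65]  (not all equal)
t=9: [83, 83, 82, 81, 82]  (not all equal)
t=10: [55, 55, 56, 57, 56]  (not all equal)
t=11: [82, 82, 83, 84, 83]  (not all equal)
t=12: [56, 56, 55, 54, 55]  (not all equal)
t=13: [83, 83, 82, 81, 82]  (not all equal)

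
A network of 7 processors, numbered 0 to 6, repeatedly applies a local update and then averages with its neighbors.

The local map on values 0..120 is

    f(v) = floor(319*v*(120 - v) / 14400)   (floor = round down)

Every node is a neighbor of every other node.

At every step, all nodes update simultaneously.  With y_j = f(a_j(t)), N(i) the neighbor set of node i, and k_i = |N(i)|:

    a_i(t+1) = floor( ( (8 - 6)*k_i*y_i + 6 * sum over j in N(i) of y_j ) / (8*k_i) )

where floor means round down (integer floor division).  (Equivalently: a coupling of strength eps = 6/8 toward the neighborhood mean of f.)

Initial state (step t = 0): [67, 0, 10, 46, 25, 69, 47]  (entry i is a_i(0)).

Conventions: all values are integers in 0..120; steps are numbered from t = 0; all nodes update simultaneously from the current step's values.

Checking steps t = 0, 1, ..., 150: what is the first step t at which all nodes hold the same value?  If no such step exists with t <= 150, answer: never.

Answer: 3
Key observation: Synchronization is absorbing here: once all nodes are equal they stay equal, and step 3 is the first all-equal step.

Derivation:
t=0: [67, 0, 10, 46, 25, 69, 47]  (not all equal)
t=1: [57, 47, 50, 57, 54, 57, 57]  (not all equal)
t=2: [78, 77, 78, 78, 78, 78, 78]  (not all equal)
t=3: [72, 72, 72, 72, 72, 72, 72]  (all equal)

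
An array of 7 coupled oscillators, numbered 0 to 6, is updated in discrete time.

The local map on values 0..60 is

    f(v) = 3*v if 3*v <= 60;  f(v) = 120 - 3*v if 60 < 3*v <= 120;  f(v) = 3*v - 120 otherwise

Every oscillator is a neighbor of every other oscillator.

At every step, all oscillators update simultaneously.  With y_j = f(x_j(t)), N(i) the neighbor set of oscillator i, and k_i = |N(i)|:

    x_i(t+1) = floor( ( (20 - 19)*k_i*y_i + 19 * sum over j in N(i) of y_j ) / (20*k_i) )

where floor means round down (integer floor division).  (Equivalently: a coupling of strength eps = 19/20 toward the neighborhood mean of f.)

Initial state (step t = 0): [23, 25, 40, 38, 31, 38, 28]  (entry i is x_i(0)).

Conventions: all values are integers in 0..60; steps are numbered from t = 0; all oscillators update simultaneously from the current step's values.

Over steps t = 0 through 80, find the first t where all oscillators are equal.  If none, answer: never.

Answer: 3
Key observation: Synchronization is absorbing here: once all oscillators are equal they stay equal, and step 3 is the first all-equal step.

Derivation:
t=0: [23, 25, 40, 38, 31, 38, 28]  (not all equal)
t=1: [21, 22, 27, 26, 24, 26, 23]  (not all equal)
t=2: [46, 46, 48, 48, 47, 48, 47]  (not all equal)
t=3: [21, 21, 21, 21, 21, 21, 21]  (all equal)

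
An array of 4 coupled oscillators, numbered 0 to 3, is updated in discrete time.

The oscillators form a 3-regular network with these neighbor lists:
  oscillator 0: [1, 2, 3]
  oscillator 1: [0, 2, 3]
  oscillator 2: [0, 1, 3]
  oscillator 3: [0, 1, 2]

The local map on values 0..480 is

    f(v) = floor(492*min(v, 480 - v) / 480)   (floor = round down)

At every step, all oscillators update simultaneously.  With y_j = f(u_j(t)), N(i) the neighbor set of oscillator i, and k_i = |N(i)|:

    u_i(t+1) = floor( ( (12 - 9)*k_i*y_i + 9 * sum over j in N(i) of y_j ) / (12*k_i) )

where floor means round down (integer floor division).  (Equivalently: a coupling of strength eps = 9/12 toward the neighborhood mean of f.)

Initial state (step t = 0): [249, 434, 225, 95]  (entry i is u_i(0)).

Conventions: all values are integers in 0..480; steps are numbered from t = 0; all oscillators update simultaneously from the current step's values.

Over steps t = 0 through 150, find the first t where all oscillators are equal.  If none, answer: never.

Answer: 1
Key observation: Synchronization is absorbing here: once all oscillators are equal they stay equal, and step 1 is the first all-equal step.

Derivation:
t=0: [249, 434, 225, 95]  (not all equal)
t=1: [152, 152, 152, 152]  (all equal)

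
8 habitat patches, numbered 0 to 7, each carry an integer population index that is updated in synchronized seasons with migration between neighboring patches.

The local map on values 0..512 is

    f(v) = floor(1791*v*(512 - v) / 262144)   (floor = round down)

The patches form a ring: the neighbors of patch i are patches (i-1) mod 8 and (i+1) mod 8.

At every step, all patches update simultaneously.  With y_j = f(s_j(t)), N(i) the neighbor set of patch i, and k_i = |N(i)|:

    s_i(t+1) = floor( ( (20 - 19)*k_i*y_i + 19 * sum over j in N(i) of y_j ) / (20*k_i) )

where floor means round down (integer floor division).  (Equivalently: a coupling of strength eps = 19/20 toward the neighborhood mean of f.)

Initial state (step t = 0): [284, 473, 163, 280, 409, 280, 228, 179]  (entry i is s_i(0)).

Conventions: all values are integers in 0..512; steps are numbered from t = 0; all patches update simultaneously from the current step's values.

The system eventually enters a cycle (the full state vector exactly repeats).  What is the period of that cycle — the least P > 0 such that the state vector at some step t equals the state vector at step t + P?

Simulating step by step:
t=0: [284, 473, 163, 280, 409, 280, 228, 179]
t=1: [275, 400, 289, 342, 435, 368, 425, 440]
t=2: [270, 435, 355, 337, 371, 246, 287, 341]
t=3: [319, 403, 318, 370, 421, 401, 423, 441]
t=4: [264, 414, 333, 341, 327, 261, 258, 332]
t=5: [347, 419, 340, 409, 422, 430, 428, 445]
t=6: [242, 388, 282, 326, 263, 251, 222, 312]
t=7: [380, 438, 374, 443, 431, 443, 436, 441]
t=8: [223, 340, 221, 290, 209, 230, 211, 280]
t=9: [421, 437, 420, 435, 440, 433, 442, 436]
t=10: [226, 260, 227, 238, 229, 214, 228, 235]
t=11: [445, 441, 445, 442, 440, 441, 439, 441]
t=12: [212, 203, 211, 209, 212, 216, 213, 210]
t=13: [430, 433, 430, 433, 434, 434, 434, 434]
t=14: [232, 239, 233, 235, 231, 231, 231, 235]
t=15: [444, 443, 444, 443, 443, 443, 443, 443]
t=16: [207, 206, 207, 207, 208, 208, 208, 207]
t=17: [430, 430, 430, 431, 431, 432, 431, 431]
t=18: [239, 240, 239, 238, 237, 237, 237, 238]
t=19: [445, 445, 445, 445, 445, 445, 445, 445]
t=20: [203, 203, 203, 203, 203, 203, 203, 203]
t=21: [428, 428, 428, 428, 428, 428, 428, 428]
t=22: [245, 245, 245, 245, 245, 245, 245, 245]
t=23: [446, 446, 446, 446, 446, 446, 446, 446]
t=24: [201, 201, 201, 201, 201, 201, 201, 201]
t=25: [427, 427, 427, 427, 427, 427, 427, 427]
t=26: [247, 247, 247, 247, 247, 247, 247, 247]
t=27: [447, 447, 447, 447, 447, 447, 447, 447]
t=28: [198, 198, 198, 198, 198, 198, 198, 198]
t=29: [424, 424, 424, 424, 424, 424, 424, 424]
t=30: [254, 254, 254, 254, 254, 254, 254, 254]
t=31: [447, 447, 447, 447, 447, 447, 447, 447]

Answer: 4
Key observation: The state at step 27, [447, 447, 447, 447, 447, 447, 447, 447], reappears at step 31 — and no state repeats earlier — so the cycle the system enters has period 4.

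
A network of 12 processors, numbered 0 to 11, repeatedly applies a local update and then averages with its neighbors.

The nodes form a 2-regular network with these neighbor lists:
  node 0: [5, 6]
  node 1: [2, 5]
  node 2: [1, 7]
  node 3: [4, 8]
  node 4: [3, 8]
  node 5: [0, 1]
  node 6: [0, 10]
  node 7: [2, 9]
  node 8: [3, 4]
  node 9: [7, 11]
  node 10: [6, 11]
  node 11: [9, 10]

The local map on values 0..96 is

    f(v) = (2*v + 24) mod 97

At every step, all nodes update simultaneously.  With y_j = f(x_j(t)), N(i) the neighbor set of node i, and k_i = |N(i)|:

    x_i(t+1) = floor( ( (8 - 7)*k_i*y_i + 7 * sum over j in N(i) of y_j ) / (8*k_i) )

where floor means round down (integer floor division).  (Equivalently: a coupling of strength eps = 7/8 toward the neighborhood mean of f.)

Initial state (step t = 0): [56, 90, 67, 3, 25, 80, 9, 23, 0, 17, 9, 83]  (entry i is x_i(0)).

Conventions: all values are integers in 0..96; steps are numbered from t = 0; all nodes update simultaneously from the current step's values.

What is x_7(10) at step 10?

Answer: x_7(10) = 57

Derivation:
t=0: [56, 90, 67, 3, 25, 80, 9, 23, 0, 17, 9, 83]
t=1: [61, 66, 42, 46, 32, 32, 40, 60, 48, 78, 64, 55]
t=2: [47, 50, 47, 50, 29, 58, 46, 47, 49, 47, 26, 65]
t=3: [29, 31, 23, 50, 33, 26, 44, 21, 50, 36, 42, 49]
t=4: [50, 74, 75, 54, 34, 83, 42, 80, 54, 51, 18, 49]
t=5: [48, 83, 80, 59, 42, 56, 39, 57, 59, 52, 23, 42]
t=6: [22, 66, 69, 30, 40, 55, 41, 56, 30, 26, 15, 45]
t=7: [28, 52, 51, 50, 74, 60, 54, 66, 50, 34, 18, 59]
t=8: [45, 37, 43, 48, 33, 54, 65, 60, 48, 57, 42, 72]
t=9: [42, 21, 22, 52, 31, 12, 19, 29, 52, 56, 57, 31]
t=10: [49, 59, 73, 55, 37, 39, 30, 57, 55, 78, 69, 45]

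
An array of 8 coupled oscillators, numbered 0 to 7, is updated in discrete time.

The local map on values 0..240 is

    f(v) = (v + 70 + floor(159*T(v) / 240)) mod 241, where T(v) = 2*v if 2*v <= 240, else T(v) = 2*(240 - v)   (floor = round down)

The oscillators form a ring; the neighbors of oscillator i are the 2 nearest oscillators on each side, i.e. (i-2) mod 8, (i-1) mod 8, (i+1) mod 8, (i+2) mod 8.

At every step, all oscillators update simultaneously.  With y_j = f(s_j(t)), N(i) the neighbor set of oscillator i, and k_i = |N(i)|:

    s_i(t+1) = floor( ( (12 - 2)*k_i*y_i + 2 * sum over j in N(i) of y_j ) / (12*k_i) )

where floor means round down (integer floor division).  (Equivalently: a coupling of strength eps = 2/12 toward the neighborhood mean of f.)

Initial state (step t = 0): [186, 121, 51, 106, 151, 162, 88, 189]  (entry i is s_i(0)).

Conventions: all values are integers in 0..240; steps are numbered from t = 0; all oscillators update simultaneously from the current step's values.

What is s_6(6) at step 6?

Simulating step by step:
t=0: [186, 121, 51, 106, 151, 162, 88, 189]
t=1: [88, 107, 171, 82, 97, 90, 42, 84]
t=2: [42, 71, 83, 26, 58, 42, 145, 33]
t=3: [160, 215, 48, 134, 187, 163, 111, 149]
t=4: [97, 84, 165, 104, 91, 93, 88, 96]
t=5: [53, 31, 85, 66, 43, 45, 35, 49]
t=6: [181, 144, 51, 207, 164, 175, 155, 180]

Answer: s_6(6) = 155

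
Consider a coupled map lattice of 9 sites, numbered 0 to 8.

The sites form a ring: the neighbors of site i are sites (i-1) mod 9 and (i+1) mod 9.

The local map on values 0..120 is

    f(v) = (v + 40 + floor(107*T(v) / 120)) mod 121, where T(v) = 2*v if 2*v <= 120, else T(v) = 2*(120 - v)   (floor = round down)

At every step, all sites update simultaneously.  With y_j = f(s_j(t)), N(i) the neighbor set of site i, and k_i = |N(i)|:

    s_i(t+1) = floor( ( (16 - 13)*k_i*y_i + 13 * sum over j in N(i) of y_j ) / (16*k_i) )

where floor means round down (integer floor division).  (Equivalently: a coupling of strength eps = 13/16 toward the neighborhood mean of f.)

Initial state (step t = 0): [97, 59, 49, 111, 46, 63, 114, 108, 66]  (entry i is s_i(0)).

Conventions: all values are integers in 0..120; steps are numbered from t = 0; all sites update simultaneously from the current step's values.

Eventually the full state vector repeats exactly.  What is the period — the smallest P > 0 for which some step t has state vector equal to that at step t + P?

Simulating step by step:
t=0: [97, 59, 49, 111, 46, 63, 114, 108, 66]
t=1: [77, 61, 62, 50, 61, 52, 61, 59, 57]
t=2: [79, 79, 73, 79, 65, 80, 75, 81, 77]
t=3: [71, 72, 71, 77, 72, 76, 70, 72, 70]
t=4: [77, 76, 74, 75, 73, 76, 75, 77, 76]
t=5: [72, 73, 73, 74, 73, 74, 72, 73, 72]
t=6: [75, 75, 75, 75, 75, 75, 75, 75, 75]
t=7: [74, 74, 74, 74, 74, 74, 74, 74, 74]
t=8: [75, 75, 75, 75, 75, 75, 75, 75, 75]

Answer: 2
Key observation: The state at step 6, [75, 75, 75, 75, 75, 75, 75, 75, 75], reappears at step 8 — and no state repeats earlier — so the cycle the system enters has period 2.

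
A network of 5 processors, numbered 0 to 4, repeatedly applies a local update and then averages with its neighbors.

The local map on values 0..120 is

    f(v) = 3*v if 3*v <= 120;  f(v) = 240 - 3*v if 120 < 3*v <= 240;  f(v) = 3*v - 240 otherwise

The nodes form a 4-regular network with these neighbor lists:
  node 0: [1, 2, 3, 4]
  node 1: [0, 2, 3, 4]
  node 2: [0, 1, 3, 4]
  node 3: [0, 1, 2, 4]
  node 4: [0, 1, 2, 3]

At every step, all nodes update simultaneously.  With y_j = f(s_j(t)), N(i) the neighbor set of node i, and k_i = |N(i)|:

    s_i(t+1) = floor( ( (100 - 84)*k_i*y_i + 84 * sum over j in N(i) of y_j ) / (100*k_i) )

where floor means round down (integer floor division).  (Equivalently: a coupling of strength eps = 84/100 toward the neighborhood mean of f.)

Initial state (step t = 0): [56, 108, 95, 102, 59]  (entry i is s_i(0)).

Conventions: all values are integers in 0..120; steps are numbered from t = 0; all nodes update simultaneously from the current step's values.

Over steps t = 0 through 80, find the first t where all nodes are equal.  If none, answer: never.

Simulating step by step:
t=0: [56, 108, 95, 102, 59]  (not all equal)
t=1: [65, 65, 67, 66, 66]  (not all equal)
t=2: [42, 42, 42, 42, 42]  (all equal)

Answer: 2
Key observation: Synchronization is absorbing here: once all nodes are equal they stay equal, and step 2 is the first all-equal step.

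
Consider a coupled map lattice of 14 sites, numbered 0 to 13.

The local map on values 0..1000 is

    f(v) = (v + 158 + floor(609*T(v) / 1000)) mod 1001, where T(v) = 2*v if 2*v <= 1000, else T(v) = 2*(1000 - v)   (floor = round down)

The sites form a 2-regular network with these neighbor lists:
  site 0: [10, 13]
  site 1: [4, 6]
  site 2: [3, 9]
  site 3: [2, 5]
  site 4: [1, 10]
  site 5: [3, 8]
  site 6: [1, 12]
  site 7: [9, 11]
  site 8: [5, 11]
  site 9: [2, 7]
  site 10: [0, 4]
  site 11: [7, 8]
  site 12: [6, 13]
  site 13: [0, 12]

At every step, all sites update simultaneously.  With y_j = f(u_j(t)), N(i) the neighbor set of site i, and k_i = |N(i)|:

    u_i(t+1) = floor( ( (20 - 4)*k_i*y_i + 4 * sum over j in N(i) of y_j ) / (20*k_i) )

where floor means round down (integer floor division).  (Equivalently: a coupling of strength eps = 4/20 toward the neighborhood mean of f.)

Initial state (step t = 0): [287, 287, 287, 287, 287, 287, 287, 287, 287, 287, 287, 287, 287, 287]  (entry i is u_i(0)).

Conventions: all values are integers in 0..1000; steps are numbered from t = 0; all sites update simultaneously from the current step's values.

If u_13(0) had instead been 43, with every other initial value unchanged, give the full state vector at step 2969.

Answer: [719, 664, 668, 668, 664, 668, 674, 668, 668, 668, 674, 668, 719, 326]
Key observation: The state at step 12, [285, 229, 230, 230, 229, 230, 227, 230, 230, 230, 227, 230, 285, 748], reappears at step 16: the system is in a cycle of period 4 from step 12 on.  Therefore the state at step 2969 equals the state at step 12 + ((2969 - 12) mod 4) = 13, which is [719, 664, 668, 668, 664, 668, 674, 668, 668, 668, 674, 668, 719, 326].

Derivation:
t=0: [287, 287, 287, 287, 287, 287, 287, 287, 287, 287, 287, 287, 287, 43]
t=1: [739, 794, 794, 794, 794, 794, 794, 794, 794, 794, 794, 794, 739, 361]
t=2: [286, 201, 201, 201, 201, 201, 202, 201, 201, 201, 202, 201, 286, 809]
t=3: [714, 603, 603, 603, 603, 603, 624, 603, 603, 603, 624, 603, 714, 316]
t=4: [284, 242, 243, 243, 242, 243, 236, 243, 243, 243, 236, 243, 284, 730]
t=5: [719, 692, 696, 696, 692, 696, 692, 696, 696, 696, 692, 696, 719, 329]
t=6: [285, 224, 223, 223, 224, 223, 223, 223, 223, 223, 223, 223, 285, 753]
t=7: [718, 653, 652, 652, 653, 652, 666, 652, 652, 652, 666, 652, 718, 326]
t=8: [285, 231, 232, 232, 231, 232, 228, 232, 232, 232, 228, 232, 285, 748]
t=9: [719, 669, 672, 672, 669, 672, 676, 672, 672, 672, 676, 672, 719, 326]
t=10: [285, 228, 228, 228, 228, 228, 226, 228, 228, 228, 226, 228, 285, 748]
t=11: [719, 662, 663, 663, 662, 663, 672, 663, 663, 663, 672, 663, 719, 326]
t=12: [285, 229, 230, 230, 229, 230, 227, 230, 230, 230, 227, 230, 285, 748]
t=13: [719, 664, 668, 668, 664, 668, 674, 668, 668, 668, 674, 668, 719, 326]
t=14: [285, 229, 229, 229, 229, 229, 227, 229, 229, 229, 227, 229, 285, 748]
t=15: [719, 664, 665, 665, 664, 665, 674, 665, 665, 665, 674, 665, 719, 326]
t=16: [285, 229, 230, 230, 229, 230, 227, 230, 230, 230, 227, 230, 285, 748]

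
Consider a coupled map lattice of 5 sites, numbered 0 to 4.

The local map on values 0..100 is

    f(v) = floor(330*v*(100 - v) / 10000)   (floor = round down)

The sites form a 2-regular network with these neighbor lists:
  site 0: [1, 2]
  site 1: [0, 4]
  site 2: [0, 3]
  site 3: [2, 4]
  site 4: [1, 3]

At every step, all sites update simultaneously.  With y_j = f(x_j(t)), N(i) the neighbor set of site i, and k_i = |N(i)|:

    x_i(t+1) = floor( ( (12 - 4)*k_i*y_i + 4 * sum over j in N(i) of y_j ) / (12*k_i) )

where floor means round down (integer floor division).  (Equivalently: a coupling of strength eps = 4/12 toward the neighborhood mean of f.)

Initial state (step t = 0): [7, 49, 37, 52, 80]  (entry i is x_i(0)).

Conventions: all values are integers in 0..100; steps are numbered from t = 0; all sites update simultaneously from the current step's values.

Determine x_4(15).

Answer: x_4(15) = 48

Derivation:
t=0: [7, 49, 37, 52, 80]
t=1: [40, 66, 67, 76, 62]
t=2: [77, 75, 71, 64, 73]
t=3: [60, 61, 67, 72, 66]
t=4: [77, 77, 72, 68, 73]
t=5: [59, 59, 65, 69, 64]
t=6: [78, 78, 74, 71, 75]
t=7: [57, 56, 62, 65, 61]
t=8: [79, 80, 77, 75, 78]
t=9: [54, 53, 57, 59, 56]
t=10: [81, 81, 80, 79, 80]
t=11: [50, 50, 52, 53, 52]
t=12: [82, 82, 82, 82, 82]
t=13: [48, 48, 48, 48, 48]
t=14: [82, 82, 82, 82, 82]
t=15: [48, 48, 48, 48, 48]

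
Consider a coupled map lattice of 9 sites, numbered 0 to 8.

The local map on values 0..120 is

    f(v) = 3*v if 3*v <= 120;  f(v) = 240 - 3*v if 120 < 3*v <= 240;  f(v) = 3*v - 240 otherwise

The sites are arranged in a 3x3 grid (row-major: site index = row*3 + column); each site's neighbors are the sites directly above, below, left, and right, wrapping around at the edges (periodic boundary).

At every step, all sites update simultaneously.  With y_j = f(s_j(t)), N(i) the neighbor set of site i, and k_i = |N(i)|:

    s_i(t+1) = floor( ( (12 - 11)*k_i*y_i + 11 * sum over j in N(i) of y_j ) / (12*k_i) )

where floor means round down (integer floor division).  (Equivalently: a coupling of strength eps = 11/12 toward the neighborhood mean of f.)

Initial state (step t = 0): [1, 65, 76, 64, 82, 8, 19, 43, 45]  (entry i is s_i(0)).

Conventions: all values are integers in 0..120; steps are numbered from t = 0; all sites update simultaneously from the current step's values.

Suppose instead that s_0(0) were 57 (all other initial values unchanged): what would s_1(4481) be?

Answer: s_1(4481) = 111
Key observation: The state at step 35, [113, 111, 113, 109, 112, 110, 114, 110, 113], reappears at step 41: the system is in a cycle of period 6 from step 35 on.  Therefore the state at step 4481 equals the state at step 35 + ((4481 - 35) mod 6) = 35, which is [113, 111, 113, 109, 112, 110, 114, 110, 113].

Derivation:
t=0: [57, 65, 76, 64, 82, 8, 19, 43, 45]
t=1: [42, 49, 56, 39, 52, 41, 81, 58, 55]
t=2: [74, 84, 97, 82, 97, 89, 85, 63, 65]
t=3: [20, 40, 27, 25, 26, 37, 28, 32, 36]
t=4: [87, 82, 98, 82, 98, 87, 84, 97, 94]
t=5: [19, 41, 25, 25, 23, 37, 28, 30, 35]
t=6: [85, 76, 95, 79, 95, 83, 81, 93, 91]
t=7: [15, 34, 19, 16, 18, 29, 20, 24, 24]
t=8: [64, 60, 74, 60, 75, 60, 59, 72, 69]
t=9: [50, 29, 47, 47, 48, 33, 43, 41, 40]
t=10: [98, 99, 99, 99, 100, 103, 106, 104, 107]
t=11: [61, 60, 64, 64, 63, 64, 67, 69, 70]
t=12: [49, 48, 48, 48, 47, 44, 41, 44, 41]
t=13: [100, 98, 102, 103, 101, 102, 104, 107, 108]
t=14: [64, 66, 66, 65, 67, 70, 73, 69, 72]
t=15: [38, 40, 36, 35, 37, 36, 36, 31, 30]
t=16: [110, 107, 108, 109, 106, 103, 101, 106, 103]
t=17: [79, 82, 77, 76, 78, 78, 79, 73, 73]
t=18: [7, 9, 9, 5, 10, 11, 13, 10, 10]
t=19: [26, 27, 27, 29, 26, 26, 25, 31, 32]
t=20: [80, 82, 83, 78, 84, 84, 87, 83, 82]
t=21: [9, 7, 6, 10, 8, 8, 6, 11, 12]
t=22: [22, 25, 26, 23, 26, 26, 30, 25, 24]
t=23: [77, 74, 73, 77, 74, 74, 72, 78, 79]
t=24: [17, 13, 12, 16, 13, 13, 8, 14, 16]
t=25: [37, 41, 43, 39, 41, 42, 45, 37, 36]
t=26: [112, 112, 112, 112, 114, 113, 111, 111, 110]
t=27: [95, 96, 95, 97, 96, 96, 93, 95, 94]
t=28: [45, 45, 45, 45, 48, 46, 45, 44, 44]
t=29: [105, 103, 105, 102, 104, 103, 106, 103, 105]
t=30: [72, 72, 72, 72, 68, 71, 71, 73, 72]
t=31: [24, 26, 24, 28, 25, 27, 23, 27, 24]
t=32: [75, 75, 75, 75, 80, 76, 76, 74, 75]
t=33: [14, 12, 14, 10, 13, 11, 15, 11, 14]
t=34: [38, 38, 38, 38, 33, 37, 37, 39, 38]
t=35: [113, 111, 113, 109, 112, 110, 114, 110, 113]
t=36: [95, 95, 95, 95, 90, 94, 94, 96, 95]
t=37: [44, 42, 44, 40, 43, 41, 45, 41, 44]
t=38: [111, 111, 111, 111, 116, 112, 112, 110, 111]
t=39: [93, 95, 93, 97, 94, 96, 92, 96, 93]
t=40: [42, 42, 42, 42, 47, 43, 43, 41, 42]
t=41: [113, 111, 113, 109, 112, 110, 114, 110, 113]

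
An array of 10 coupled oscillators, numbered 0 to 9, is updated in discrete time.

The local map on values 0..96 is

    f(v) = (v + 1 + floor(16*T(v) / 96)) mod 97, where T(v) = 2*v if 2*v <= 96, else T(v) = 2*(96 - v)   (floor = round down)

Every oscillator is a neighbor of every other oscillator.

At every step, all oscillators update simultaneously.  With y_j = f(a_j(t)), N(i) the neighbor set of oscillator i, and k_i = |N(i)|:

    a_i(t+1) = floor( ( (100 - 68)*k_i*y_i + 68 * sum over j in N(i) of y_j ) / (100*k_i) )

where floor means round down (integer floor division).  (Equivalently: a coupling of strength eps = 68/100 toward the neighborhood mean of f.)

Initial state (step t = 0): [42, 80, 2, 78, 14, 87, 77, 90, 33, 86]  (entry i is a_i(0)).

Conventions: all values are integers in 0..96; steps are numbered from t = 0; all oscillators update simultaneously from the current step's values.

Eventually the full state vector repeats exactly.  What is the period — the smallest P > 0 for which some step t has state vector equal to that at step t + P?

Answer: 20
Key observation: The state at step 5, [91, 91, 91, 91, 91, 91, 91, 91, 91, 91], reappears at step 25 — and no state repeats earlier — so the cycle the system enters has period 20.

Derivation:
t=0: [42, 80, 2, 78, 14, 87, 77, 90, 33, 86]
t=1: [63, 70, 50, 70, 53, 71, 69, 72, 60, 71]
t=2: [75, 76, 73, 76, 74, 76, 76, 77, 75, 76]
t=3: [82, 82, 82, 82, 82, 82, 82, 83, 82, 82]
t=4: [87, 87, 87, 87, 87, 87, 87, 87, 87, 87]
t=5: [91, 91, 91, 91, 91, 91, 91, 91, 91, 91]
t=6: [93, 93, 93, 93, 93, 93, 93, 93, 93, 93]
t=7: [95, 95, 95, 95, 95, 95, 95, 95, 95, 95]
t=8: [96, 96, 96, 96, 96, 96, 96, 96, 96, 96]
t=9: [0, 0, 0, 0, 0, 0, 0, 0, 0, 0]
t=10: [1, 1, 1, 1, 1, 1, 1, 1, 1, 1]
t=11: [2, 2, 2, 2, 2, 2, 2, 2, 2, 2]
t=12: [3, 3, 3, 3, 3, 3, 3, 3, 3, 3]
t=13: [5, 5, 5, 5, 5, 5, 5, 5, 5, 5]
t=14: [7, 7, 7, 7, 7, 7, 7, 7, 7, 7]
t=15: [10, 10, 10, 10, 10, 10, 10, 10, 10, 10]
t=16: [14, 14, 14, 14, 14, 14, 14, 14, 14, 14]
t=17: [19, 19, 19, 19, 19, 19, 19, 19, 19, 19]
t=18: [26, 26, 26, 26, 26, 26, 26, 26, 26, 26]
t=19: [35, 35, 35, 35, 35, 35, 35, 35, 35, 35]
t=20: [47, 47, 47, 47, 47, 47, 47, 47, 47, 47]
t=21: [63, 63, 63, 63, 63, 63, 63, 63, 63, 63]
t=22: [75, 75, 75, 75, 75, 75, 75, 75, 75, 75]
t=23: [83, 83, 83, 83, 83, 83, 83, 83, 83, 83]
t=24: [88, 88, 88, 88, 88, 88, 88, 88, 88, 88]
t=25: [91, 91, 91, 91, 91, 91, 91, 91, 91, 91]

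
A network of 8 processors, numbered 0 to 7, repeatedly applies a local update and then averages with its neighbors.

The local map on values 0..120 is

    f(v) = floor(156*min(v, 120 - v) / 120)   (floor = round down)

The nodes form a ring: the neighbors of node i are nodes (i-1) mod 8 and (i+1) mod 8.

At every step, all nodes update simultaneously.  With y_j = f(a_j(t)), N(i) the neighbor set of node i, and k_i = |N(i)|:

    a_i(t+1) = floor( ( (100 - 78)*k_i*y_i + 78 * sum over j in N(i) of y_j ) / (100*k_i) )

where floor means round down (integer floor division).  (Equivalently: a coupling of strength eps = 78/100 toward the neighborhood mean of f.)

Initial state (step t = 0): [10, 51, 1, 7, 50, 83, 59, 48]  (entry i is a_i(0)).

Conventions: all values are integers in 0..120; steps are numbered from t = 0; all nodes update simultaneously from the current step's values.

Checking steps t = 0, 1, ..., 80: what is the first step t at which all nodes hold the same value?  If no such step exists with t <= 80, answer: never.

Simulating step by step:
t=0: [10, 51, 1, 7, 50, 83, 59, 48]  (not all equal)
t=1: [52, 19, 29, 27, 36, 65, 59, 48]  (not all equal)
t=2: [48, 45, 31, 40, 51, 63, 68, 69]  (not all equal)
t=3: [62, 52, 51, 52, 63, 68, 69, 64]  (not all equal)
t=4: [70, 69, 66, 69, 68, 69, 68, 70]  (not all equal)
t=5: [65, 67, 66, 67, 66, 66, 65, 65]  (not all equal)
t=6: [69, 69, 68, 69, 69, 70, 70, 71]  (not all equal)
t=7: [64, 66, 66, 66, 65, 65, 64, 64]  (not all equal)
t=8: [71, 70, 70, 70, 70, 71, 71, 72]  (not all equal)
t=9: [63, 64, 65, 65, 64, 63, 62, 62]  (not all equal)
t=10: [73, 72, 71, 71, 72, 73, 74, 74]  (not all equal)
t=11: [60, 62, 62, 62, 62, 60, 59, 59]  (not all equal)
t=12: [76, 76, 75, 75, 76, 76, 76, 76]  (not all equal)
t=13: [57, 57, 57, 57, 57, 57, 57, 57]  (all equal)

Answer: 13
Key observation: Synchronization is absorbing here: once all nodes are equal they stay equal, and step 13 is the first all-equal step.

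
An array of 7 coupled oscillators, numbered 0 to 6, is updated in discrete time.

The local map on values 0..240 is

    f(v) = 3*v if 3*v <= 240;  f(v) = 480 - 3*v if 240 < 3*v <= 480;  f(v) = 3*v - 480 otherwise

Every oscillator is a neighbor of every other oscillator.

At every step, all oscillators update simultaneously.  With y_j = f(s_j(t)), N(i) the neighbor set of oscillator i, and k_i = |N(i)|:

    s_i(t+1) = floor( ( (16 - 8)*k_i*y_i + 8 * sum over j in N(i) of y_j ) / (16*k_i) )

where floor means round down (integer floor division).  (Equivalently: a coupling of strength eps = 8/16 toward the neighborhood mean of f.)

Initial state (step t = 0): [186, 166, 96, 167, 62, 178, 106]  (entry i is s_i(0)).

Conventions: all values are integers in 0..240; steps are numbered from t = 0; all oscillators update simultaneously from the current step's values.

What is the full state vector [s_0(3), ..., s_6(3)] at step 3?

Answer: [66, 61, 101, 64, 96, 82, 81]

Derivation:
t=0: [186, 166, 96, 167, 62, 178, 106]
t=1: [91, 66, 139, 68, 136, 81, 126]
t=2: [176, 172, 116, 175, 120, 189, 132]
t=3: [66, 61, 101, 64, 96, 82, 81]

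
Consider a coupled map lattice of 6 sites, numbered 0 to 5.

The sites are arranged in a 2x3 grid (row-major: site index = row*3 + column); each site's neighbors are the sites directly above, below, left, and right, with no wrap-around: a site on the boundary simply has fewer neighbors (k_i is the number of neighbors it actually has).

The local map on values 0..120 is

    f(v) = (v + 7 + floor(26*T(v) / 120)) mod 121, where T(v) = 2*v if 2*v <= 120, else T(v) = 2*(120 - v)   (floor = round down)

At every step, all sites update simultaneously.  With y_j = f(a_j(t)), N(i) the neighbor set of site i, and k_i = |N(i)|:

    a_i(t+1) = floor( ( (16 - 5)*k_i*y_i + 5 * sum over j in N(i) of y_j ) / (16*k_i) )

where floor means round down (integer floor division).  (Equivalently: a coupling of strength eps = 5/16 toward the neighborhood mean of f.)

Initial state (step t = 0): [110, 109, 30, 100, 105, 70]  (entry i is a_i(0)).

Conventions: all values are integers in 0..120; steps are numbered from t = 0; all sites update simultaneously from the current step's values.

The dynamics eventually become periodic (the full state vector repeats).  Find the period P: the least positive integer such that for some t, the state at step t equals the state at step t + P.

Answer: 12
Key observation: The state at step 10, [95, 105, 113, 38, 104, 117], reappears at step 22 — and no state repeats earlier — so the cycle the system enters has period 12.

Derivation:
t=0: [110, 109, 30, 100, 105, 70]
t=1: [36, 100, 68, 97, 115, 93]
t=2: [75, 95, 102, 87, 37, 91]
t=3: [103, 105, 114, 99, 75, 103]
t=4: [116, 104, 38, 113, 105, 96]
t=5: [20, 99, 77, 20, 105, 105]
t=6: [47, 105, 106, 47, 109, 115]
t=7: [80, 113, 100, 81, 102, 39]
t=8: [88, 36, 89, 105, 97, 78]
t=9: [101, 74, 100, 115, 106, 105]
t=10: [95, 105, 113, 38, 104, 117]
t=11: [104, 105, 20, 77, 99, 21]
t=12: [114, 108, 48, 106, 105, 48]
t=13: [38, 102, 82, 100, 113, 81]
t=14: [78, 97, 106, 88, 36, 88]
t=15: [105, 106, 116, 99, 74, 101]
t=16: [117, 104, 38, 113, 105, 95]
t=17: [21, 99, 77, 20, 105, 104]
t=18: [48, 105, 106, 48, 108, 114]
t=19: [81, 113, 100, 82, 102, 38]
t=20: [88, 36, 88, 106, 97, 78]
t=21: [101, 74, 99, 116, 106, 105]
t=22: [95, 105, 113, 38, 104, 117]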